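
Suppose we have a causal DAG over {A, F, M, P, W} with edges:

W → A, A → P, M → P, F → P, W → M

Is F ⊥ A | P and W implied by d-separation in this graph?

There are 2 undirected paths between F and A; checking each against the conditioning set {P, W}:
Path 1: F → P ← M ← W → A
  W is a fork here and W is conditioned on, so the path is blocked at W.
Path 2: F → P ← A
  P is a collider and P is conditioned on, which opens it — no node blocks this path, so it is active.
Because an active path exists, F and A are not d-separated.

No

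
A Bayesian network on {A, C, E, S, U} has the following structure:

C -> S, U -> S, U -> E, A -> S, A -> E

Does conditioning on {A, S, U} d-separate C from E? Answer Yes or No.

Enumerating the 2 paths from C to E and testing each for blocking by {A, S, U}:
Path 1: C → S ← A → E
  A is a fork here and A is conditioned on, so the path is blocked at A.
Path 2: C → S ← U → E
  U is a fork here and U is conditioned on, so the path is blocked at U.
Since every path is blocked, d-separation holds.

Yes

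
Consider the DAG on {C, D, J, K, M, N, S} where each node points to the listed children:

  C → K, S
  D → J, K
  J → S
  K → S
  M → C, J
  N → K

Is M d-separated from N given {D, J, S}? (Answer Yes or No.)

There are 6 undirected paths between M and N; checking each against the conditioning set {D, J, S}:
Path 1: M → C → S ← K ← N
  C is a chain and C is not conditioned on; S is a collider and S is conditioned on, which opens it; K is a chain and K is not conditioned on — no node blocks this path, so it is active.
Path 2: M → C → S ← J ← D → K ← N
  J is a chain here and J is conditioned on, so the path is blocked at J.
Path 3: M → C → K ← N
  C is a chain and C is not conditioned on; K is a collider and its descendant S is conditioned on, which opens it — no node blocks this path, so it is active.
Path 4: M → J → S ← K ← N
  J is a chain here and J is conditioned on, so the path is blocked at J.
Path 5: M → J → S ← C → K ← N
  J is a chain here and J is conditioned on, so the path is blocked at J.
Path 6: M → J ← D → K ← N
  D is a fork here and D is conditioned on, so the path is blocked at D.
Because an active path exists, M and N are not d-separated.

No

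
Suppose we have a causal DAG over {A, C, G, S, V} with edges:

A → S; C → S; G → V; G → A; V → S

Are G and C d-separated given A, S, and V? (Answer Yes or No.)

We examine all 2 paths between G and C:
Path 1: G → A → S ← C
  A is a chain here and A is conditioned on, so the path is blocked at A.
Path 2: G → V → S ← C
  V is a chain here and V is conditioned on, so the path is blocked at V.
Since every path is blocked, d-separation holds.

Yes — G and C are d-separated given {A, S, V}.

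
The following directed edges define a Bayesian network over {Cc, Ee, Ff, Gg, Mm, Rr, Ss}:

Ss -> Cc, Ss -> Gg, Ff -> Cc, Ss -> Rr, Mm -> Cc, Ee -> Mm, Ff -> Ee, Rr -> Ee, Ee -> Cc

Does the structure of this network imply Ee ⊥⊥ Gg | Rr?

4 paths connect Ee and Gg; each must be blocked for d-separation to hold:
Path 1: Ee → Cc ← Ss → Gg
  Cc is a collider here and neither Cc nor any of its descendants is conditioned on, so the collider stays closed — the path is blocked at Cc.
Path 2: Ee ← Ff → Cc ← Ss → Gg
  Cc is a collider here and neither Cc nor any of its descendants is conditioned on, so the collider stays closed — the path is blocked at Cc.
Path 3: Ee → Mm → Cc ← Ss → Gg
  Cc is a collider here and neither Cc nor any of its descendants is conditioned on, so the collider stays closed — the path is blocked at Cc.
Path 4: Ee ← Rr ← Ss → Gg
  Rr is a chain here and Rr is conditioned on, so the path is blocked at Rr.
All paths are blocked; Ee ⊥ Gg | {Rr} holds.

Yes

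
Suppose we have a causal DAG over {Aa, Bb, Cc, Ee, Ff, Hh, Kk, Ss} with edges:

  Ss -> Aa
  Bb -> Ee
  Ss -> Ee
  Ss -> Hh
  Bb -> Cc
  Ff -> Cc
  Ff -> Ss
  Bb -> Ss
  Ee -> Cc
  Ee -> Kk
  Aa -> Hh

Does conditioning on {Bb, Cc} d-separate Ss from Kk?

No

Enumerating the 5 paths from Ss to Kk and testing each for blocking by {Bb, Cc}:
  1. Ss ← Ff → Cc ← Bb → Ee → Kk — Ff:fork[open]; Cc:collider[open]; Bb:fork[blocks]; Ee:chain[open] ⇒ blocked
  2. Ss ← Ff → Cc ← Ee → Kk — Ff:fork[open]; Cc:collider[open]; Ee:fork[open] ⇒ active
  3. Ss ← Bb → Ee → Kk — Bb:fork[blocks]; Ee:chain[open] ⇒ blocked
  4. Ss ← Bb → Cc ← Ee → Kk — Bb:fork[blocks]; Cc:collider[open]; Ee:fork[open] ⇒ blocked
  5. Ss → Ee → Kk — Ee:chain[open] ⇒ active
Since the path Ss ← Ff → Cc ← Ee → Kk is active, Ss and Kk are not d-separated given {Bb, Cc}.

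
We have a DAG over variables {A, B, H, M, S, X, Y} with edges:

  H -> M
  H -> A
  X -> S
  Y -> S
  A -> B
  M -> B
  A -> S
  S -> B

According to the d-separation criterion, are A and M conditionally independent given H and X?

Enumerating the 3 paths from A to M and testing each for blocking by {H, X}:
Path 1: A ← H → M
  H is a fork here and H is conditioned on, so the path is blocked at H.
Path 2: A → S → B ← M
  B is a collider here and neither B nor any of its descendants is conditioned on, so the collider stays closed — the path is blocked at B.
Path 3: A → B ← M
  B is a collider here and neither B nor any of its descendants is conditioned on, so the collider stays closed — the path is blocked at B.
Since every path is blocked, d-separation holds.

Yes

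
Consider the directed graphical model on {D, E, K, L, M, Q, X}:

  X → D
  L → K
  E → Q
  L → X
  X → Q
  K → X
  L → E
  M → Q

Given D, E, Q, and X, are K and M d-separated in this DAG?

4 paths connect K and M; each must be blocked for d-separation to hold:
Path 1: K ← L → X → Q ← M
  X is a chain here and X is conditioned on, so the path is blocked at X.
Path 2: K ← L → E → Q ← M
  E is a chain here and E is conditioned on, so the path is blocked at E.
Path 3: K → X → Q ← M
  X is a chain here and X is conditioned on, so the path is blocked at X.
Path 4: K → X ← L → E → Q ← M
  E is a chain here and E is conditioned on, so the path is blocked at E.
Since every path is blocked, d-separation holds.

Yes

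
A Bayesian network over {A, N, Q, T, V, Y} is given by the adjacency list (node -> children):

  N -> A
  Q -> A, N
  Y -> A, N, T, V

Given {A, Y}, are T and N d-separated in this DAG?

Yes

Enumerating the 3 paths from T to N and testing each for blocking by {A, Y}:
Path 1: T ← Y → A ← N
  Y is a fork here and Y is conditioned on, so the path is blocked at Y.
Path 2: T ← Y → A ← Q → N
  Y is a fork here and Y is conditioned on, so the path is blocked at Y.
Path 3: T ← Y → N
  Y is a fork here and Y is conditioned on, so the path is blocked at Y.
Every path is blocked, so T and N are d-separated given {A, Y}.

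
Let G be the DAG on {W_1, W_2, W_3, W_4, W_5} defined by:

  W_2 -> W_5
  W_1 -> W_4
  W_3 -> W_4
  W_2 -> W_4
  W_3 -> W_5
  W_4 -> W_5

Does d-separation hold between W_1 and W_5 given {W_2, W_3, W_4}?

3 paths connect W_1 and W_5; each must be blocked for d-separation to hold:
Path 1: W_1 → W_4 ← W_2 → W_5
  W_2 is a fork here and W_2 is conditioned on, so the path is blocked at W_2.
Path 2: W_1 → W_4 ← W_3 → W_5
  W_3 is a fork here and W_3 is conditioned on, so the path is blocked at W_3.
Path 3: W_1 → W_4 → W_5
  W_4 is a chain here and W_4 is conditioned on, so the path is blocked at W_4.
Since every path is blocked, d-separation holds.

Yes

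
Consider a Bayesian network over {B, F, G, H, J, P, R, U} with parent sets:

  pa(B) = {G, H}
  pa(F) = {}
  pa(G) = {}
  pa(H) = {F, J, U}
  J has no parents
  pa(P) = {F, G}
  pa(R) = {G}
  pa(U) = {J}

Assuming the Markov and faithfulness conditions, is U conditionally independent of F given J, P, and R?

We examine all 4 paths between U and F:
Path 1: U ← J → H → B ← G → P ← F
  J is a fork here and J is conditioned on, so the path is blocked at J.
Path 2: U ← J → H ← F
  J is a fork here and J is conditioned on, so the path is blocked at J.
Path 3: U → H → B ← G → P ← F
  B is a collider here and neither B nor any of its descendants is conditioned on, so the collider stays closed — the path is blocked at B.
Path 4: U → H ← F
  H is a collider here and neither H nor any of its descendants is conditioned on, so the collider stays closed — the path is blocked at H.
All paths are blocked; U ⊥ F | {J, P, R} holds.

Yes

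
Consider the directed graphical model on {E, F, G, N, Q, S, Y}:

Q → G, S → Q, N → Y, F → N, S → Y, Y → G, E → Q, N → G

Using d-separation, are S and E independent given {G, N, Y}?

3 paths connect S and E; each must be blocked for d-separation to hold:
Path 1: S → Y ← N → G ← Q ← E
  N is a fork here and N is conditioned on, so the path is blocked at N.
Path 2: S → Y → G ← Q ← E
  Y is a chain here and Y is conditioned on, so the path is blocked at Y.
Path 3: S → Q ← E
  Q is a collider and its descendant G is conditioned on, which opens it — no node blocks this path, so it is active.
Because an active path exists, S and E are not d-separated.

No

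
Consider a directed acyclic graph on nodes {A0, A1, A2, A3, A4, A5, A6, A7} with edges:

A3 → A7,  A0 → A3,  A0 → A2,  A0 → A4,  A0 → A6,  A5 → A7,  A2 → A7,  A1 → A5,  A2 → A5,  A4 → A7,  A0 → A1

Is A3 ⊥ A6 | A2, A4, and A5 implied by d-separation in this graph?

No

6 paths connect A3 and A6; each must be blocked for d-separation to hold:
Path 1: A3 → A7 ← A5 ← A1 ← A0 → A6
  A7 is a collider here and neither A7 nor any of its descendants is conditioned on, so the collider stays closed — the path is blocked at A7.
Path 2: A3 → A7 ← A5 ← A2 ← A0 → A6
  A7 is a collider here and neither A7 nor any of its descendants is conditioned on, so the collider stays closed — the path is blocked at A7.
Path 3: A3 → A7 ← A2 → A5 ← A1 ← A0 → A6
  A7 is a collider here and neither A7 nor any of its descendants is conditioned on, so the collider stays closed — the path is blocked at A7.
Path 4: A3 → A7 ← A2 ← A0 → A6
  A7 is a collider here and neither A7 nor any of its descendants is conditioned on, so the collider stays closed — the path is blocked at A7.
Path 5: A3 → A7 ← A4 ← A0 → A6
  A7 is a collider here and neither A7 nor any of its descendants is conditioned on, so the collider stays closed — the path is blocked at A7.
Path 6: A3 ← A0 → A6
  A0 is a fork and A0 is not conditioned on — no node blocks this path, so it is active.
Because an active path exists, A3 and A6 are not d-separated.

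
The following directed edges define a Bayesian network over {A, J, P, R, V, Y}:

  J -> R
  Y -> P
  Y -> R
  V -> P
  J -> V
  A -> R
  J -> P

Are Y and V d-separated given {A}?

Yes

Enumerating the 4 paths from Y to V and testing each for blocking by {A}:
Path 1: Y → P ← V
  P is a collider here and neither P nor any of its descendants is conditioned on, so the collider stays closed — the path is blocked at P.
Path 2: Y → P ← J → V
  P is a collider here and neither P nor any of its descendants is conditioned on, so the collider stays closed — the path is blocked at P.
Path 3: Y → R ← J → P ← V
  R is a collider here and neither R nor any of its descendants is conditioned on, so the collider stays closed — the path is blocked at R.
Path 4: Y → R ← J → V
  R is a collider here and neither R nor any of its descendants is conditioned on, so the collider stays closed — the path is blocked at R.
All paths are blocked; Y ⊥ V | {A} holds.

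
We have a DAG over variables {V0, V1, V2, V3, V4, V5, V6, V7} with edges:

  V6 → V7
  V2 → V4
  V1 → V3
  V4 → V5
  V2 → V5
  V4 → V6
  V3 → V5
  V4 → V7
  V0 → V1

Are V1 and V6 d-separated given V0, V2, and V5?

No

4 paths connect V1 and V6; each must be blocked for d-separation to hold:
Path 1: V1 → V3 → V5 ← V4 → V6
  V3 is a chain and V3 is not conditioned on; V5 is a collider and V5 is conditioned on, which opens it; V4 is a fork and V4 is not conditioned on — no node blocks this path, so it is active.
Path 2: V1 → V3 → V5 ← V4 → V7 ← V6
  V7 is a collider here and neither V7 nor any of its descendants is conditioned on, so the collider stays closed — the path is blocked at V7.
Path 3: V1 → V3 → V5 ← V2 → V4 → V6
  V2 is a fork here and V2 is conditioned on, so the path is blocked at V2.
Path 4: V1 → V3 → V5 ← V2 → V4 → V7 ← V6
  V2 is a fork here and V2 is conditioned on, so the path is blocked at V2.
Because an active path exists, V1 and V6 are not d-separated.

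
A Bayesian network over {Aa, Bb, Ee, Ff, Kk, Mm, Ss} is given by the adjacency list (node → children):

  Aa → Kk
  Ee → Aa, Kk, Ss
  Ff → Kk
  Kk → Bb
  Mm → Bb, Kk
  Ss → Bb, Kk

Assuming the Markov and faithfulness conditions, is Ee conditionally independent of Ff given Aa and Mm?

Yes

There are 5 undirected paths between Ee and Ff; checking each against the conditioning set {Aa, Mm}:
Path 1: Ee → Kk ← Ff
  Kk is a collider here and neither Kk nor any of its descendants is conditioned on, so the collider stays closed — the path is blocked at Kk.
Path 2: Ee → Ss → Bb ← Mm → Kk ← Ff
  Bb is a collider here and neither Bb nor any of its descendants is conditioned on, so the collider stays closed — the path is blocked at Bb.
Path 3: Ee → Ss → Bb ← Kk ← Ff
  Bb is a collider here and neither Bb nor any of its descendants is conditioned on, so the collider stays closed — the path is blocked at Bb.
Path 4: Ee → Ss → Kk ← Ff
  Kk is a collider here and neither Kk nor any of its descendants is conditioned on, so the collider stays closed — the path is blocked at Kk.
Path 5: Ee → Aa → Kk ← Ff
  Aa is a chain here and Aa is conditioned on, so the path is blocked at Aa.
All paths are blocked; Ee ⊥ Ff | {Aa, Mm} holds.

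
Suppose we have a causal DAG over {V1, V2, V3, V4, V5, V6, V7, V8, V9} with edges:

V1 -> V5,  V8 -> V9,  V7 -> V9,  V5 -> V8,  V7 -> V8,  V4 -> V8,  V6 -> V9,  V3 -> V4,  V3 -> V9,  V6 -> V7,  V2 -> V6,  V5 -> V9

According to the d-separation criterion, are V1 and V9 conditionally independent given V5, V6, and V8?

Yes

We examine all 5 paths between V1 and V9:
Path 1: V1 → V5 → V8 ← V7 ← V6 → V9
  V5 is a chain here and V5 is conditioned on, so the path is blocked at V5.
Path 2: V1 → V5 → V8 ← V7 → V9
  V5 is a chain here and V5 is conditioned on, so the path is blocked at V5.
Path 3: V1 → V5 → V8 ← V4 ← V3 → V9
  V5 is a chain here and V5 is conditioned on, so the path is blocked at V5.
Path 4: V1 → V5 → V8 → V9
  V5 is a chain here and V5 is conditioned on, so the path is blocked at V5.
Path 5: V1 → V5 → V9
  V5 is a chain here and V5 is conditioned on, so the path is blocked at V5.
All paths are blocked; V1 ⊥ V9 | {V5, V6, V8} holds.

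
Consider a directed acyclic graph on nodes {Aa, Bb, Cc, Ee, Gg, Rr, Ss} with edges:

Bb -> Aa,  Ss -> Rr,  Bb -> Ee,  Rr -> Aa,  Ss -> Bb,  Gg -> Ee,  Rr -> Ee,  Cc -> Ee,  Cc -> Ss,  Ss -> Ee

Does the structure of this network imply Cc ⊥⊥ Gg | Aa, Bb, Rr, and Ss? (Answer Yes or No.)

There are 6 undirected paths between Cc and Gg; checking each against the conditioning set {Aa, Bb, Rr, Ss}:
Path 1: Cc → Ss → Rr → Aa ← Bb → Ee ← Gg
  Ss is a chain here and Ss is conditioned on, so the path is blocked at Ss.
Path 2: Cc → Ss → Rr → Ee ← Gg
  Ss is a chain here and Ss is conditioned on, so the path is blocked at Ss.
Path 3: Cc → Ss → Ee ← Gg
  Ss is a chain here and Ss is conditioned on, so the path is blocked at Ss.
Path 4: Cc → Ss → Bb → Aa ← Rr → Ee ← Gg
  Ss is a chain here and Ss is conditioned on, so the path is blocked at Ss.
Path 5: Cc → Ss → Bb → Ee ← Gg
  Ss is a chain here and Ss is conditioned on, so the path is blocked at Ss.
Path 6: Cc → Ee ← Gg
  Ee is a collider here and neither Ee nor any of its descendants is conditioned on, so the collider stays closed — the path is blocked at Ee.
Since every path is blocked, d-separation holds.

Yes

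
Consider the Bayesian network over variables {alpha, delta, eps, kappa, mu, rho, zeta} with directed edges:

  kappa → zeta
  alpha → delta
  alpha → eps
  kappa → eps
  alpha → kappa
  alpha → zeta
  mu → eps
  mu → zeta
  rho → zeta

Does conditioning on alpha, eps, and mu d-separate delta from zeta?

Yes — delta and zeta are d-separated given {alpha, eps, mu}.

There are 5 undirected paths between delta and zeta; checking each against the conditioning set {alpha, eps, mu}:
Path 1: delta ← alpha → kappa → zeta
  alpha is a fork here and alpha is conditioned on, so the path is blocked at alpha.
Path 2: delta ← alpha → kappa → eps ← mu → zeta
  alpha is a fork here and alpha is conditioned on, so the path is blocked at alpha.
Path 3: delta ← alpha → zeta
  alpha is a fork here and alpha is conditioned on, so the path is blocked at alpha.
Path 4: delta ← alpha → eps ← kappa → zeta
  alpha is a fork here and alpha is conditioned on, so the path is blocked at alpha.
Path 5: delta ← alpha → eps ← mu → zeta
  alpha is a fork here and alpha is conditioned on, so the path is blocked at alpha.
Every path is blocked, so delta and zeta are d-separated given {alpha, eps, mu}.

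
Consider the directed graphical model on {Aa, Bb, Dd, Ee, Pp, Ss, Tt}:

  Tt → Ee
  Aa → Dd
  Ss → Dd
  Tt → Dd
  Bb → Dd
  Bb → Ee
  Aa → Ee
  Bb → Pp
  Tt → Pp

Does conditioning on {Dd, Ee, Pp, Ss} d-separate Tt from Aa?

No

We examine all 6 paths between Tt and Aa:
Path 1: Tt → Dd ← Aa
  Dd is a collider and Dd is conditioned on, which opens it — no node blocks this path, so it is active.
Path 2: Tt → Dd ← Bb → Ee ← Aa
  Dd is a collider and Dd is conditioned on, which opens it; Bb is a fork and Bb is not conditioned on; Ee is a collider and Ee is conditioned on, which opens it — no node blocks this path, so it is active.
Path 3: Tt → Pp ← Bb → Dd ← Aa
  Pp is a collider and Pp is conditioned on, which opens it; Bb is a fork and Bb is not conditioned on; Dd is a collider and Dd is conditioned on, which opens it — no node blocks this path, so it is active.
Path 4: Tt → Pp ← Bb → Ee ← Aa
  Pp is a collider and Pp is conditioned on, which opens it; Bb is a fork and Bb is not conditioned on; Ee is a collider and Ee is conditioned on, which opens it — no node blocks this path, so it is active.
Path 5: Tt → Ee ← Aa
  Ee is a collider and Ee is conditioned on, which opens it — no node blocks this path, so it is active.
Path 6: Tt → Ee ← Bb → Dd ← Aa
  Ee is a collider and Ee is conditioned on, which opens it; Bb is a fork and Bb is not conditioned on; Dd is a collider and Dd is conditioned on, which opens it — no node blocks this path, so it is active.
Since the path Tt → Dd ← Aa is active, Tt and Aa are not d-separated given {Dd, Ee, Pp, Ss}.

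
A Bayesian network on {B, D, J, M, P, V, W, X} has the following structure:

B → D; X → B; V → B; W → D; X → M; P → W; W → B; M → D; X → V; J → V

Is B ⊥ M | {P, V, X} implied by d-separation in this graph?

We examine all 4 paths between B and M:
Path 1: B ← W → D ← M
  D is a collider here and neither D nor any of its descendants is conditioned on, so the collider stays closed — the path is blocked at D.
Path 2: B ← X → M
  X is a fork here and X is conditioned on, so the path is blocked at X.
Path 3: B ← V ← X → M
  V is a chain here and V is conditioned on, so the path is blocked at V.
Path 4: B → D ← M
  D is a collider here and neither D nor any of its descendants is conditioned on, so the collider stays closed — the path is blocked at D.
Every path is blocked, so B and M are d-separated given {P, V, X}.

Yes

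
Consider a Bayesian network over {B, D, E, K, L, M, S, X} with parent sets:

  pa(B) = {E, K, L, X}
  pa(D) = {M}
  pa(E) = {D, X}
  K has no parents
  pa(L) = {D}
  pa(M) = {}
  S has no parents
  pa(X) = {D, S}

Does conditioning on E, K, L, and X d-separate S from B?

Yes

We examine all 5 paths between S and B:
Path 1: S → X → E ← D → L → B
  X is a chain here and X is conditioned on, so the path is blocked at X.
Path 2: S → X → E → B
  X is a chain here and X is conditioned on, so the path is blocked at X.
Path 3: S → X ← D → E → B
  E is a chain here and E is conditioned on, so the path is blocked at E.
Path 4: S → X ← D → L → B
  L is a chain here and L is conditioned on, so the path is blocked at L.
Path 5: S → X → B
  X is a chain here and X is conditioned on, so the path is blocked at X.
All paths are blocked; S ⊥ B | {E, K, L, X} holds.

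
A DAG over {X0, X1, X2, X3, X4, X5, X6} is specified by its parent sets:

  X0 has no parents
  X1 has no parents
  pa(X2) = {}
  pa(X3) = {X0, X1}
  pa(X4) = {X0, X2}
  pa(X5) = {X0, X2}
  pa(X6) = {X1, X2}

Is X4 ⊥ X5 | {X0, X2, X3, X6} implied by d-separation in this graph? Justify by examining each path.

We examine all 4 paths between X4 and X5:
  1. X4 ← X2 → X5 — X2:fork[blocks] ⇒ blocked
  2. X4 ← X2 → X6 ← X1 → X3 ← X0 → X5 — X2:fork[blocks]; X6:collider[open]; X1:fork[open]; X3:collider[open]; X0:fork[blocks] ⇒ blocked
  3. X4 ← X0 → X5 — X0:fork[blocks] ⇒ blocked
  4. X4 ← X0 → X3 ← X1 → X6 ← X2 → X5 — X0:fork[blocks]; X3:collider[open]; X1:fork[open]; X6:collider[open]; X2:fork[blocks] ⇒ blocked
Since every path is blocked, d-separation holds.

Yes — X4 and X5 are d-separated given {X0, X2, X3, X6}.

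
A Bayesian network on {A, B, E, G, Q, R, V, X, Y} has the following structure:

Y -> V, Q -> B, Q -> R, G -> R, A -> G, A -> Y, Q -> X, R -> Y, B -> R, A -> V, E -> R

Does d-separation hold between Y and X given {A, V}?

Enumerating the 6 paths from Y to X and testing each for blocking by {A, V}:
Path 1: Y → V ← A → G → R ← B ← Q → X
  A is a fork here and A is conditioned on, so the path is blocked at A.
Path 2: Y → V ← A → G → R ← Q → X
  A is a fork here and A is conditioned on, so the path is blocked at A.
Path 3: Y ← A → G → R ← B ← Q → X
  A is a fork here and A is conditioned on, so the path is blocked at A.
Path 4: Y ← A → G → R ← Q → X
  A is a fork here and A is conditioned on, so the path is blocked at A.
Path 5: Y ← R ← B ← Q → X
  R is a chain and R is not conditioned on; B is a chain and B is not conditioned on; Q is a fork and Q is not conditioned on — no node blocks this path, so it is active.
Path 6: Y ← R ← Q → X
  R is a chain and R is not conditioned on; Q is a fork and Q is not conditioned on — no node blocks this path, so it is active.
Since the path Y ← R ← B ← Q → X is active, Y and X are not d-separated given {A, V}.

No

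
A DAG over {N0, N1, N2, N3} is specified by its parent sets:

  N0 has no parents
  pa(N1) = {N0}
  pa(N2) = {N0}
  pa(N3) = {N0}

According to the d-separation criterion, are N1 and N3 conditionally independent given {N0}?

Only one path connects N1 and N3:
  1. N1 ← N0 → N3 — N0:fork[blocks] ⇒ blocked
All paths are blocked; N1 ⊥ N3 | {N0} holds.

Yes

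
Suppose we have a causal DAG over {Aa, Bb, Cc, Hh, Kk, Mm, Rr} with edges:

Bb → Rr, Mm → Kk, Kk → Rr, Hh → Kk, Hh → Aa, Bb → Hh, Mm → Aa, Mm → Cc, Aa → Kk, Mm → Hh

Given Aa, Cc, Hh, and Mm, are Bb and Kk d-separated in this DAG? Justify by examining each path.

Enumerating the 6 paths from Bb to Kk and testing each for blocking by {Aa, Cc, Hh, Mm}:
Path 1: Bb → Hh → Kk
  Hh is a chain here and Hh is conditioned on, so the path is blocked at Hh.
Path 2: Bb → Hh → Aa → Kk
  Hh is a chain here and Hh is conditioned on, so the path is blocked at Hh.
Path 3: Bb → Hh → Aa ← Mm → Kk
  Hh is a chain here and Hh is conditioned on, so the path is blocked at Hh.
Path 4: Bb → Hh ← Mm → Kk
  Mm is a fork here and Mm is conditioned on, so the path is blocked at Mm.
Path 5: Bb → Hh ← Mm → Aa → Kk
  Mm is a fork here and Mm is conditioned on, so the path is blocked at Mm.
Path 6: Bb → Rr ← Kk
  Rr is a collider here and neither Rr nor any of its descendants is conditioned on, so the collider stays closed — the path is blocked at Rr.
Since every path is blocked, d-separation holds.

Yes — Bb and Kk are d-separated given {Aa, Cc, Hh, Mm}.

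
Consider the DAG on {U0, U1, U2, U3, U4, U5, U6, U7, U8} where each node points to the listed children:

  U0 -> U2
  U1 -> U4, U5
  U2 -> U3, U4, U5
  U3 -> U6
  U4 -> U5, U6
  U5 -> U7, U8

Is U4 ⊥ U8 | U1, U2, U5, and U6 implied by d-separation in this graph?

4 paths connect U4 and U8; each must be blocked for d-separation to hold:
Path 1: U4 ← U2 → U5 → U8
  U2 is a fork here and U2 is conditioned on, so the path is blocked at U2.
Path 2: U4 → U5 → U8
  U5 is a chain here and U5 is conditioned on, so the path is blocked at U5.
Path 3: U4 → U6 ← U3 ← U2 → U5 → U8
  U2 is a fork here and U2 is conditioned on, so the path is blocked at U2.
Path 4: U4 ← U1 → U5 → U8
  U1 is a fork here and U1 is conditioned on, so the path is blocked at U1.
All paths are blocked; U4 ⊥ U8 | {U1, U2, U5, U6} holds.

Yes — U4 and U8 are d-separated given {U1, U2, U5, U6}.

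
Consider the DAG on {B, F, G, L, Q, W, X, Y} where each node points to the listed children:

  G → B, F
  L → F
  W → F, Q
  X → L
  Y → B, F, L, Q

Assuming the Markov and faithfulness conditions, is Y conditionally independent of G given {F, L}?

4 paths connect Y and G; each must be blocked for d-separation to hold:
  1. Y → L → F ← G — L:chain[blocks]; F:collider[open] ⇒ blocked
  2. Y → Q ← W → F ← G — Q:collider[blocks]; W:fork[open]; F:collider[open] ⇒ blocked
  3. Y → F ← G — F:collider[open] ⇒ active
  4. Y → B ← G — B:collider[blocks] ⇒ blocked
At least one path is unblocked, so d-separation fails.

No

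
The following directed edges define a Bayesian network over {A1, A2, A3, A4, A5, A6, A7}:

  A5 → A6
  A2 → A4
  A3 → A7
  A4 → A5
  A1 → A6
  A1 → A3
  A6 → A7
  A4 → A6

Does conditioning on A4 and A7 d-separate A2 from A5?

Enumerating the 2 paths from A2 to A5 and testing each for blocking by {A4, A7}:
Path 1: A2 → A4 → A5
  A4 is a chain here and A4 is conditioned on, so the path is blocked at A4.
Path 2: A2 → A4 → A6 ← A5
  A4 is a chain here and A4 is conditioned on, so the path is blocked at A4.
Since every path is blocked, d-separation holds.

Yes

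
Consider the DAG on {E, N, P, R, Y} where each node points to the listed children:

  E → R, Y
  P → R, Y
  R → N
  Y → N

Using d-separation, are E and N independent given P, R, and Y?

Yes

Enumerating the 4 paths from E to N and testing each for blocking by {P, R, Y}:
Path 1: E → R ← P → Y → N
  P is a fork here and P is conditioned on, so the path is blocked at P.
Path 2: E → R → N
  R is a chain here and R is conditioned on, so the path is blocked at R.
Path 3: E → Y ← P → R → N
  P is a fork here and P is conditioned on, so the path is blocked at P.
Path 4: E → Y → N
  Y is a chain here and Y is conditioned on, so the path is blocked at Y.
All paths are blocked; E ⊥ N | {P, R, Y} holds.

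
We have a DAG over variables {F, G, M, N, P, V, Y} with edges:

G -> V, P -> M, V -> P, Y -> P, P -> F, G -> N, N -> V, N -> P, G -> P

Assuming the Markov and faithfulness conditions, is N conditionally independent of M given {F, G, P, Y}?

Yes

Enumerating the 5 paths from N to M and testing each for blocking by {F, G, P, Y}:
  1. N → V → P → M — V:chain[open]; P:chain[blocks] ⇒ blocked
  2. N → V ← G → P → M — V:collider[open]; G:fork[blocks]; P:chain[blocks] ⇒ blocked
  3. N → P → M — P:chain[blocks] ⇒ blocked
  4. N ← G → V → P → M — G:fork[blocks]; V:chain[open]; P:chain[blocks] ⇒ blocked
  5. N ← G → P → M — G:fork[blocks]; P:chain[blocks] ⇒ blocked
Every path is blocked, so N and M are d-separated given {F, G, P, Y}.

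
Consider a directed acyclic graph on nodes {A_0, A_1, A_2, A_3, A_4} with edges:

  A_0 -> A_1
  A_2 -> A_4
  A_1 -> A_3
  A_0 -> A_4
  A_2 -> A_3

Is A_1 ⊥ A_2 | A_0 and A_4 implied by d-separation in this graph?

There are 2 undirected paths between A_1 and A_2; checking each against the conditioning set {A_0, A_4}:
  1. A_1 ← A_0 → A_4 ← A_2 — A_0:fork[blocks]; A_4:collider[open] ⇒ blocked
  2. A_1 → A_3 ← A_2 — A_3:collider[blocks] ⇒ blocked
Every path is blocked, so A_1 and A_2 are d-separated given {A_0, A_4}.

Yes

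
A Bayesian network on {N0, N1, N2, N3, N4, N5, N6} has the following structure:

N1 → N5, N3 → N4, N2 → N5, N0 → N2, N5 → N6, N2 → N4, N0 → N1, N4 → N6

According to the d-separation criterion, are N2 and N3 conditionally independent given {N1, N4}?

No

There are 3 undirected paths between N2 and N3; checking each against the conditioning set {N1, N4}:
  1. N2 → N4 ← N3 — N4:collider[open] ⇒ active
  2. N2 → N5 → N6 ← N4 ← N3 — N5:chain[open]; N6:collider[blocks]; N4:chain[blocks] ⇒ blocked
  3. N2 ← N0 → N1 → N5 → N6 ← N4 ← N3 — N0:fork[open]; N1:chain[blocks]; N5:chain[open]; N6:collider[blocks]; N4:chain[blocks] ⇒ blocked
Because an active path exists, N2 and N3 are not d-separated.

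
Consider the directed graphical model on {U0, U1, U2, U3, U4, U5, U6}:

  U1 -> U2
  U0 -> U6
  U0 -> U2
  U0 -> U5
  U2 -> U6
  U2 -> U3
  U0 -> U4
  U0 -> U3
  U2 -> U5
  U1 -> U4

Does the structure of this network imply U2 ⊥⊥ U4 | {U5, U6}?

No

Enumerating the 5 paths from U2 to U4 and testing each for blocking by {U5, U6}:
  1. U2 → U3 ← U0 → U4 — U3:collider[blocks]; U0:fork[open] ⇒ blocked
  2. U2 → U6 ← U0 → U4 — U6:collider[open]; U0:fork[open] ⇒ active
  3. U2 → U5 ← U0 → U4 — U5:collider[open]; U0:fork[open] ⇒ active
  4. U2 ← U1 → U4 — U1:fork[open] ⇒ active
  5. U2 ← U0 → U4 — U0:fork[open] ⇒ active
Since the path U2 → U6 ← U0 → U4 is active, U2 and U4 are not d-separated given {U5, U6}.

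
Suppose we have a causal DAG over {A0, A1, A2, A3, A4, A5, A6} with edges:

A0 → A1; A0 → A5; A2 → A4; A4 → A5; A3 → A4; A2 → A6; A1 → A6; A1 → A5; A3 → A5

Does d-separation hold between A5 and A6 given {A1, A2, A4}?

Yes

4 paths connect A5 and A6; each must be blocked for d-separation to hold:
Path 1: A5 ← A3 → A4 ← A2 → A6
  A2 is a fork here and A2 is conditioned on, so the path is blocked at A2.
Path 2: A5 ← A0 → A1 → A6
  A1 is a chain here and A1 is conditioned on, so the path is blocked at A1.
Path 3: A5 ← A1 → A6
  A1 is a fork here and A1 is conditioned on, so the path is blocked at A1.
Path 4: A5 ← A4 ← A2 → A6
  A4 is a chain here and A4 is conditioned on, so the path is blocked at A4.
Every path is blocked, so A5 and A6 are d-separated given {A1, A2, A4}.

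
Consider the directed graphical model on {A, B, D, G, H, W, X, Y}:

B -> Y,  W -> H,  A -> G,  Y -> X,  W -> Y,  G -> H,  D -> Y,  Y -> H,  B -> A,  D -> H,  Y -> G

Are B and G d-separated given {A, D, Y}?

Enumerating the 5 paths from B to G and testing each for blocking by {A, D, Y}:
  1. B → Y → H ← G — Y:chain[blocks]; H:collider[blocks] ⇒ blocked
  2. B → Y → G — Y:chain[blocks] ⇒ blocked
  3. B → Y ← W → H ← G — Y:collider[open]; W:fork[open]; H:collider[blocks] ⇒ blocked
  4. B → Y ← D → H ← G — Y:collider[open]; D:fork[blocks]; H:collider[blocks] ⇒ blocked
  5. B → A → G — A:chain[blocks] ⇒ blocked
Since every path is blocked, d-separation holds.

Yes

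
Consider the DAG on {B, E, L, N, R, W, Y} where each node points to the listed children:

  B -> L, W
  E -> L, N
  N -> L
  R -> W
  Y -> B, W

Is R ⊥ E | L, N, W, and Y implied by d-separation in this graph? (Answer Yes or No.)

No — R and E are not d-separated given {L, N, W, Y}.

4 paths connect R and E; each must be blocked for d-separation to hold:
Path 1: R → W ← Y → B → L ← N ← E
  Y is a fork here and Y is conditioned on, so the path is blocked at Y.
Path 2: R → W ← Y → B → L ← E
  Y is a fork here and Y is conditioned on, so the path is blocked at Y.
Path 3: R → W ← B → L ← N ← E
  N is a chain here and N is conditioned on, so the path is blocked at N.
Path 4: R → W ← B → L ← E
  W is a collider and W is conditioned on, which opens it; B is a fork and B is not conditioned on; L is a collider and L is conditioned on, which opens it — no node blocks this path, so it is active.
Since the path R → W ← B → L ← E is active, R and E are not d-separated given {L, N, W, Y}.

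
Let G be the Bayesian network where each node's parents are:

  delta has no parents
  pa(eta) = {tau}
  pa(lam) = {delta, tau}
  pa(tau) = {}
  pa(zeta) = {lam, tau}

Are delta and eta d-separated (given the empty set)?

Enumerating the 2 paths from delta to eta and testing each for blocking by ∅:
Path 1: delta → lam ← tau → eta
  lam is a collider here and neither lam nor any of its descendants is conditioned on, so the collider stays closed — the path is blocked at lam.
Path 2: delta → lam → zeta ← tau → eta
  zeta is a collider here and neither zeta nor any of its descendants is conditioned on, so the collider stays closed — the path is blocked at zeta.
All paths are blocked; delta ⊥ eta | ∅ holds.

Yes — delta and eta are d-separated given ∅.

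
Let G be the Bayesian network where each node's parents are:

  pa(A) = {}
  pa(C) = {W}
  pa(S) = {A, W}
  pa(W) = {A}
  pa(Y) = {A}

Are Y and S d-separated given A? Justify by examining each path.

Yes — Y and S are d-separated given {A}.

There are 2 undirected paths between Y and S; checking each against the conditioning set {A}:
  1. Y ← A → S — A:fork[blocks] ⇒ blocked
  2. Y ← A → W → S — A:fork[blocks]; W:chain[open] ⇒ blocked
All paths are blocked; Y ⊥ S | {A} holds.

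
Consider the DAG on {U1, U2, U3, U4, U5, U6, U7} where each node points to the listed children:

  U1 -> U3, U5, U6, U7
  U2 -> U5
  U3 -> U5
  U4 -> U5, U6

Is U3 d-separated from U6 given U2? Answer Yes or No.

We examine all 4 paths between U3 and U6:
Path 1: U3 → U5 ← U4 → U6
  U5 is a collider here and neither U5 nor any of its descendants is conditioned on, so the collider stays closed — the path is blocked at U5.
Path 2: U3 → U5 ← U1 → U6
  U5 is a collider here and neither U5 nor any of its descendants is conditioned on, so the collider stays closed — the path is blocked at U5.
Path 3: U3 ← U1 → U6
  U1 is a fork and U1 is not conditioned on — no node blocks this path, so it is active.
Path 4: U3 ← U1 → U5 ← U4 → U6
  U5 is a collider here and neither U5 nor any of its descendants is conditioned on, so the collider stays closed — the path is blocked at U5.
At least one path is unblocked, so d-separation fails.

No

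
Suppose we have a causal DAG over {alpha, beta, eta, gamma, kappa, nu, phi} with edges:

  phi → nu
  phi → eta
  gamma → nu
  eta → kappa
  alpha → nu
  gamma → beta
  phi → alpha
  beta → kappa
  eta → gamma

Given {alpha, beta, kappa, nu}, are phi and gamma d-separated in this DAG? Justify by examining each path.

No

4 paths connect phi and gamma; each must be blocked for d-separation to hold:
  1. phi → nu ← gamma — nu:collider[open] ⇒ active
  2. phi → alpha → nu ← gamma — alpha:chain[blocks]; nu:collider[open] ⇒ blocked
  3. phi → eta → kappa ← beta ← gamma — eta:chain[open]; kappa:collider[open]; beta:chain[blocks] ⇒ blocked
  4. phi → eta → gamma — eta:chain[open] ⇒ active
Since the path phi → nu ← gamma is active, phi and gamma are not d-separated given {alpha, beta, kappa, nu}.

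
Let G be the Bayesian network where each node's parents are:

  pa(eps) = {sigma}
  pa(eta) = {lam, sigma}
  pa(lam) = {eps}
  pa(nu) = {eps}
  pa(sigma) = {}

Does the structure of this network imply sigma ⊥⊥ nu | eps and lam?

Yes

There are 2 undirected paths between sigma and nu; checking each against the conditioning set {eps, lam}:
Path 1: sigma → eta ← lam ← eps → nu
  eta is a collider here and neither eta nor any of its descendants is conditioned on, so the collider stays closed — the path is blocked at eta.
Path 2: sigma → eps → nu
  eps is a chain here and eps is conditioned on, so the path is blocked at eps.
Since every path is blocked, d-separation holds.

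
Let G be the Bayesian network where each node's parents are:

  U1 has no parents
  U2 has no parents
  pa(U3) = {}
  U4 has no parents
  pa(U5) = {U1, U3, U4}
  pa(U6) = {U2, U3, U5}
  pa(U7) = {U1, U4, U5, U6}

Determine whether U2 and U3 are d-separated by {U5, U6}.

Enumerating the 5 paths from U2 to U3 and testing each for blocking by {U5, U6}:
Path 1: U2 → U6 → U7 ← U4 → U5 ← U3
  U6 is a chain here and U6 is conditioned on, so the path is blocked at U6.
Path 2: U2 → U6 → U7 ← U1 → U5 ← U3
  U6 is a chain here and U6 is conditioned on, so the path is blocked at U6.
Path 3: U2 → U6 → U7 ← U5 ← U3
  U6 is a chain here and U6 is conditioned on, so the path is blocked at U6.
Path 4: U2 → U6 ← U5 ← U3
  U5 is a chain here and U5 is conditioned on, so the path is blocked at U5.
Path 5: U2 → U6 ← U3
  U6 is a collider and U6 is conditioned on, which opens it — no node blocks this path, so it is active.
At least one path is unblocked, so d-separation fails.

No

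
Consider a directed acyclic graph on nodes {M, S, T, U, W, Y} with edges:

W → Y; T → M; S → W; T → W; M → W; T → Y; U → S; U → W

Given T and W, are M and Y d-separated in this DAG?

Enumerating the 4 paths from M to Y and testing each for blocking by {T, W}:
Path 1: M ← T → Y
  T is a fork here and T is conditioned on, so the path is blocked at T.
Path 2: M ← T → W → Y
  T is a fork here and T is conditioned on, so the path is blocked at T.
Path 3: M → W → Y
  W is a chain here and W is conditioned on, so the path is blocked at W.
Path 4: M → W ← T → Y
  T is a fork here and T is conditioned on, so the path is blocked at T.
All paths are blocked; M ⊥ Y | {T, W} holds.

Yes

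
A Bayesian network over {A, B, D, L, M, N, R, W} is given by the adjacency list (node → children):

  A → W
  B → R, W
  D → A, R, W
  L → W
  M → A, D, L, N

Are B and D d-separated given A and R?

No

There are 6 undirected paths between B and D; checking each against the conditioning set {A, R}:
  1. B → R ← D — R:collider[open] ⇒ active
  2. B → W ← A ← D — W:collider[blocks]; A:chain[blocks] ⇒ blocked
  3. B → W ← A ← M → D — W:collider[blocks]; A:chain[blocks]; M:fork[open] ⇒ blocked
  4. B → W ← L ← M → A ← D — W:collider[blocks]; L:chain[open]; M:fork[open]; A:collider[open] ⇒ blocked
  5. B → W ← L ← M → D — W:collider[blocks]; L:chain[open]; M:fork[open] ⇒ blocked
  6. B → W ← D — W:collider[blocks] ⇒ blocked
Since the path B → R ← D is active, B and D are not d-separated given {A, R}.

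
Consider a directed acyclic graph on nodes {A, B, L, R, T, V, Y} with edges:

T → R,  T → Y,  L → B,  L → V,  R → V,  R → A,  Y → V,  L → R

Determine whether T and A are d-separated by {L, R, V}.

Yes

There are 3 undirected paths between T and A; checking each against the conditioning set {L, R, V}:
  1. T → Y → V ← L → R → A — Y:chain[open]; V:collider[open]; L:fork[blocks]; R:chain[blocks] ⇒ blocked
  2. T → Y → V ← R → A — Y:chain[open]; V:collider[open]; R:fork[blocks] ⇒ blocked
  3. T → R → A — R:chain[blocks] ⇒ blocked
Every path is blocked, so T and A are d-separated given {L, R, V}.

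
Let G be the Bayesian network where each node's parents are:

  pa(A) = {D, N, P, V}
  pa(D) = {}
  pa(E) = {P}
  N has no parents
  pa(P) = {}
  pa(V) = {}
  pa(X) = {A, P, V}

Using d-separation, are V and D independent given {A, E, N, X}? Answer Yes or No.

No

We examine all 3 paths between V and D:
Path 1: V → A ← D
  A is a collider and A is conditioned on, which opens it — no node blocks this path, so it is active.
Path 2: V → X ← A ← D
  A is a chain here and A is conditioned on, so the path is blocked at A.
Path 3: V → X ← P → A ← D
  X is a collider and X is conditioned on, which opens it; P is a fork and P is not conditioned on; A is a collider and A is conditioned on, which opens it — no node blocks this path, so it is active.
Since the path V → A ← D is active, V and D are not d-separated given {A, E, N, X}.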